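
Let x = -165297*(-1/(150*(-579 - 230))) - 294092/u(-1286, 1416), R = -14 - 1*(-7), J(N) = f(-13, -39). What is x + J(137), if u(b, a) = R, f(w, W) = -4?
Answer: 11894503107/283150 ≈ 42008.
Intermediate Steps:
J(N) = -4
R = -7 (R = -14 + 7 = -7)
u(b, a) = -7
x = 11895635707/283150 (x = -165297*(-1/(150*(-579 - 230))) - 294092/(-7) = -165297/((-809*(-150))) - 294092*(-1/7) = -165297/121350 + 294092/7 = -165297*1/121350 + 294092/7 = -55099/40450 + 294092/7 = 11895635707/283150 ≈ 42012.)
x + J(137) = 11895635707/283150 - 4 = 11894503107/283150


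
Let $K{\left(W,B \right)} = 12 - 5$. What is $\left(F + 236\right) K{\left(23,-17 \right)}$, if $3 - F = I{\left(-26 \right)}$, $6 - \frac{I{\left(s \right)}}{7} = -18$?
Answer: $497$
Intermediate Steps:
$I{\left(s \right)} = 168$ ($I{\left(s \right)} = 42 - -126 = 42 + 126 = 168$)
$K{\left(W,B \right)} = 7$ ($K{\left(W,B \right)} = 12 - 5 = 7$)
$F = -165$ ($F = 3 - 168 = -165$)
$\left(F + 236\right) K{\left(23,-17 \right)} = \left(-165 + 236\right) 7 = 71 \cdot 7 = 497$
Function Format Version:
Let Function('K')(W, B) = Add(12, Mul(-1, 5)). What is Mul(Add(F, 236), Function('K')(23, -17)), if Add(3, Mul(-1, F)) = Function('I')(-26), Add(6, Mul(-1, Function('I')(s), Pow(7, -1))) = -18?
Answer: 497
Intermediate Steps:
Function('I')(s) = 168 (Function('I')(s) = Add(42, Mul(-7, -18)) = Add(42, 126) = 168)
Function('K')(W, B) = 7 (Function('K')(W, B) = Add(12, -5) = 7)
F = -165 (F = Add(3, Mul(-1, 168)) = Add(3, -168) = -165)
Mul(Add(F, 236), Function('K')(23, -17)) = Mul(Add(-165, 236), 7) = Mul(71, 7) = 497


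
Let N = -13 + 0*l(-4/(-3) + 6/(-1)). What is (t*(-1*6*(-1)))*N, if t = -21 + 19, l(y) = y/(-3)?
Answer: 156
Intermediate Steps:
l(y) = -y/3 (l(y) = y*(-⅓) = -y/3)
t = -2
N = -13 (N = -13 + 0*(-(-4/(-3) + 6/(-1))/3) = -13 + 0*(-(-4*(-⅓) + 6*(-1))/3) = -13 + 0*(-(4/3 - 6)/3) = -13 + 0*(-⅓*(-14/3)) = -13 + 0*(14/9) = -13 + 0 = -13)
(t*(-1*6*(-1)))*N = -2*(-1*6)*(-1)*(-13) = -(-12)*(-1)*(-13) = -2*6*(-13) = -12*(-13) = 156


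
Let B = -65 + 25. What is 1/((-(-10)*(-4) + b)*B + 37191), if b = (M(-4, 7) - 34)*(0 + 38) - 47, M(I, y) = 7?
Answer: 1/81711 ≈ 1.2238e-5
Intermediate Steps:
B = -40
b = -1073 (b = (7 - 34)*(0 + 38) - 47 = -27*38 - 47 = -1026 - 47 = -1073)
1/((-(-10)*(-4) + b)*B + 37191) = 1/((-(-10)*(-4) - 1073)*(-40) + 37191) = 1/((-1*40 - 1073)*(-40) + 37191) = 1/((-40 - 1073)*(-40) + 37191) = 1/(-1113*(-40) + 37191) = 1/(44520 + 37191) = 1/81711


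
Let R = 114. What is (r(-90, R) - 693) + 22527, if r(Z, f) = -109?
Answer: 21725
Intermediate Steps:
(r(-90, R) - 693) + 22527 = (-109 - 693) + 22527 = -802 + 22527 = 21725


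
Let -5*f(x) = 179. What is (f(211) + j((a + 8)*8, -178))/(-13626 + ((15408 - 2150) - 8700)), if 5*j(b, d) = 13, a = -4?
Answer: 83/22670 ≈ 0.0036612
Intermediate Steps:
f(x) = -179/5 (f(x) = -1/5*179 = -179/5)
j(b, d) = 13/5 (j(b, d) = (1/5)*13 = 13/5)
(f(211) + j((a + 8)*8, -178))/(-13626 + ((15408 - 2150) - 8700)) = (-179/5 + 13/5)/(-13626 + ((15408 - 2150) - 8700)) = -166/(5*(-13626 + (13258 - 8700))) = -166/(5*(-13626 + 4558)) = -166/5/(-9068) = -166/5*(-1/9068) = 83/22670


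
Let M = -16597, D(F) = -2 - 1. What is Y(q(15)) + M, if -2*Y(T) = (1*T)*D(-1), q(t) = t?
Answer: -33149/2 ≈ -16575.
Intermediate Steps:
D(F) = -3
Y(T) = 3*T/2 (Y(T) = -1*T*(-3)/2 = -T*(-3)/2 = -(-3)*T/2 = 3*T/2)
Y(q(15)) + M = (3/2)*15 - 16597 = 45/2 - 16597 = -33149/2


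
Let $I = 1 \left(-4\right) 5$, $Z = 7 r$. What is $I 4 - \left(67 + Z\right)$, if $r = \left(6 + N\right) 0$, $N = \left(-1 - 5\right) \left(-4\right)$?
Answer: $-147$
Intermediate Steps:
$N = 24$ ($N = \left(-6\right) \left(-4\right) = 24$)
$r = 0$ ($r = \left(6 + 24\right) 0 = 30 \cdot 0 = 0$)
$Z = 0$ ($Z = 7 \cdot 0 = 0$)
$I = -20$ ($I = \left(-4\right) 5 = -20$)
$I 4 - \left(67 + Z\right) = \left(-20\right) 4 - 67 = -80 + \left(-67 + 0\right) = -80 - 67 = -147$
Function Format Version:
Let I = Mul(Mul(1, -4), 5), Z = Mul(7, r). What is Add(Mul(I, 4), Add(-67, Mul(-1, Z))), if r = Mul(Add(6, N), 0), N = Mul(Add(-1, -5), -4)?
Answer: -147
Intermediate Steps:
N = 24 (N = Mul(-6, -4) = 24)
r = 0 (r = Mul(Add(6, 24), 0) = Mul(30, 0) = 0)
Z = 0 (Z = Mul(7, 0) = 0)
I = -20 (I = Mul(-4, 5) = -20)
Add(Mul(I, 4), Add(-67, Mul(-1, Z))) = Add(Mul(-20, 4), Add(-67, Mul(-1, 0))) = Add(-80, Add(-67, 0)) = Add(-80, -67) = -147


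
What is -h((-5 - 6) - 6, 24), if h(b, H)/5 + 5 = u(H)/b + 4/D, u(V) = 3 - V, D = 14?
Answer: 2070/119 ≈ 17.395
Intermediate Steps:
h(b, H) = -165/7 + 5*(3 - H)/b (h(b, H) = -25 + 5*((3 - H)/b + 4/14) = -25 + 5*((3 - H)/b + 4*(1/14)) = -25 + 5*((3 - H)/b + 2/7) = -25 + 5*(2/7 + (3 - H)/b) = -25 + (10/7 + 5*(3 - H)/b) = -165/7 + 5*(3 - H)/b)
-h((-5 - 6) - 6, 24) = -5*(21 - 33*((-5 - 6) - 6) - 7*24)/(7*((-5 - 6) - 6)) = -5*(21 - 33*(-11 - 6) - 168)/(7*(-11 - 6)) = -5*(21 - 33*(-17) - 168)/(7*(-17)) = -5*(-1)*(21 + 561 - 168)/(7*17) = -5*(-1)*414/(7*17) = -1*(-2070/119) = 2070/119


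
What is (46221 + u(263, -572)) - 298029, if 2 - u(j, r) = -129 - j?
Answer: -251414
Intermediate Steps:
u(j, r) = 131 + j (u(j, r) = 2 - (-129 - j) = 2 + (129 + j) = 131 + j)
(46221 + u(263, -572)) - 298029 = (46221 + (131 + 263)) - 298029 = (46221 + 394) - 298029 = 46615 - 298029 = -251414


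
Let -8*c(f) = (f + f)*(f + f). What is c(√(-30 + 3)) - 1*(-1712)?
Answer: 3451/2 ≈ 1725.5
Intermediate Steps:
c(f) = -f²/2 (c(f) = -(f + f)*(f + f)/8 = -2*f*2*f/8 = -f²/2)
c(√(-30 + 3)) - 1*(-1712) = -(√(-30 + 3))²/2 - 1*(-1712) = -(√(-27))²/2 + 1712 = -(3*I*√3)²/2 + 1712 = -½*(-27) + 1712 = 27/2 + 1712 = 3451/2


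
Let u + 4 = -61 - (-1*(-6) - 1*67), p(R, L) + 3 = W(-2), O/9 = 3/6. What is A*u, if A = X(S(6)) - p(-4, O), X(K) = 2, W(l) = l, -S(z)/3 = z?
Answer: -28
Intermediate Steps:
S(z) = -3*z
O = 9/2 (O = 9*(3/6) = 9*(3*(1/6)) = 9*(1/2) = 9/2 ≈ 4.5000)
p(R, L) = -5 (p(R, L) = -3 - 2 = -5)
u = -4 (u = -4 + (-61 - (-1*(-6) - 1*67)) = -4 + (-61 - (6 - 67)) = -4 + (-61 - 1*(-61)) = -4 + (-61 + 61) = -4 + 0 = -4)
A = 7 (A = 2 - 1*(-5) = 2 + 5 = 7)
A*u = 7*(-4) = -28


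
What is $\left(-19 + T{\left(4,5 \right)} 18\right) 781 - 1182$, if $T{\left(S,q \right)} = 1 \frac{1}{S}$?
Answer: $- \frac{25013}{2} \approx -12507.0$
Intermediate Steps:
$T{\left(S,q \right)} = \frac{1}{S}$
$\left(-19 + T{\left(4,5 \right)} 18\right) 781 - 1182 = \left(-19 + \frac{1}{4} \cdot 18\right) 781 - 1182 = \left(-19 + \frac{9}{2}\right) 781 - 1182 = \left(- \frac{29}{2}\right) 781 - 1182 = - \frac{22649}{2} - 1182 = - \frac{25013}{2}$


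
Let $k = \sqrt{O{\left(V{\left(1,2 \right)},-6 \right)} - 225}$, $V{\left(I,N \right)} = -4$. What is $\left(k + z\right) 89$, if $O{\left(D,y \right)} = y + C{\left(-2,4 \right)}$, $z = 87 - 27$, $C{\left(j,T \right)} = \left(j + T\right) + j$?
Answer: $5340 + 89 i \sqrt{231} \approx 5340.0 + 1352.7 i$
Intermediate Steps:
$C{\left(j,T \right)} = T + 2 j$ ($C{\left(j,T \right)} = \left(T + j\right) + j = T + 2 j$)
$z = 60$ ($z = 87 - 27 = 60$)
$O{\left(D,y \right)} = y$ ($O{\left(D,y \right)} = y + \left(4 + 2 \left(-2\right)\right) = y + \left(4 - 4\right) = y + 0 = y$)
$k = i \sqrt{231}$ ($k = \sqrt{-6 - 225} = \sqrt{-231} = i \sqrt{231} \approx 15.199 i$)
$\left(k + z\right) 89 = \left(i \sqrt{231} + 60\right) 89 = \left(60 + i \sqrt{231}\right) 89 = 5340 + 89 i \sqrt{231}$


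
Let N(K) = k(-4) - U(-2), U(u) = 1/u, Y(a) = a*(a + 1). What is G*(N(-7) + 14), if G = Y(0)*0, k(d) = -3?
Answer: 0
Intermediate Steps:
Y(a) = a*(1 + a)
U(u) = 1/u
G = 0 (G = (0*(1 + 0))*0 = (0*1)*0 = 0*0 = 0)
N(K) = -5/2 (N(K) = -3 - 1/(-2) = -3 - 1*(-½) = -3 + ½ = -5/2)
G*(N(-7) + 14) = 0*(-5/2 + 14) = 0*(23/2) = 0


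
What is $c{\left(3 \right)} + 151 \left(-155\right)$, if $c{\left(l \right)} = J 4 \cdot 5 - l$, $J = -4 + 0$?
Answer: $-23488$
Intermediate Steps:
$J = -4$
$c{\left(l \right)} = -80 - l$ ($c{\left(l \right)} = \left(-4\right) 4 \cdot 5 - l = \left(-16\right) 5 - l = -80 - l$)
$c{\left(3 \right)} + 151 \left(-155\right) = \left(-80 - 3\right) + 151 \left(-155\right) = \left(-80 - 3\right) - 23405 = -83 - 23405 = -23488$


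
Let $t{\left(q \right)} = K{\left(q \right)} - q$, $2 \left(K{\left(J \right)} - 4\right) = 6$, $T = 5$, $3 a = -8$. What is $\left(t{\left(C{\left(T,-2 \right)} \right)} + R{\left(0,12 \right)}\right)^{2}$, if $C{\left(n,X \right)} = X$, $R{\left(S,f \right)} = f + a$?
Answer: $\frac{3025}{9} \approx 336.11$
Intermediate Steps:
$a = - \frac{8}{3}$ ($a = \frac{1}{3} \left(-8\right) = - \frac{8}{3} \approx -2.6667$)
$R{\left(S,f \right)} = - \frac{8}{3} + f$ ($R{\left(S,f \right)} = f - \frac{8}{3} = - \frac{8}{3} + f$)
$K{\left(J \right)} = 7$ ($K{\left(J \right)} = 4 + \frac{1}{2} \cdot 6 = 4 + 3 = 7$)
$t{\left(q \right)} = 7 - q$
$\left(t{\left(C{\left(T,-2 \right)} \right)} + R{\left(0,12 \right)}\right)^{2} = \left(\left(7 - -2\right) + \left(- \frac{8}{3} + 12\right)\right)^{2} = \left(\left(7 + 2\right) + \frac{28}{3}\right)^{2} = \left(9 + \frac{28}{3}\right)^{2} = \left(\frac{55}{3}\right)^{2} = \frac{3025}{9}$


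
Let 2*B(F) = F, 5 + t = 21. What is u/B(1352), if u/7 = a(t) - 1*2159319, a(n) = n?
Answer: -15115121/676 ≈ -22360.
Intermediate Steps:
t = 16 (t = -5 + 21 = 16)
B(F) = F/2
u = -15115121 (u = 7*(16 - 1*2159319) = 7*(16 - 2159319) = 7*(-2159303) = -15115121)
u/B(1352) = -15115121/((1/2)*1352) = -15115121/676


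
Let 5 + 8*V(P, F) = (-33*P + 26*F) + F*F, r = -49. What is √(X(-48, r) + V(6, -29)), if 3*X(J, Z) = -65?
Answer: I*√1302/6 ≈ 6.0139*I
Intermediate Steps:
X(J, Z) = -65/3 (X(J, Z) = (⅓)*(-65) = -65/3)
V(P, F) = -5/8 - 33*P/8 + F²/8 + 13*F/4 (V(P, F) = -5/8 + ((-33*P + 26*F) + F*F)/8 = -5/8 + ((-33*P + 26*F) + F²)/8 = -5/8 + (F² - 33*P + 26*F)/8 = -5/8 + (-33*P/8 + F²/8 + 13*F/4) = -5/8 - 33*P/8 + F²/8 + 13*F/4)
√(X(-48, r) + V(6, -29)) = √(-65/3 + (-5/8 - 33/8*6 + (⅛)*(-29)² + (13/4)*(-29))) = √(-65/3 + (-5/8 - 99/4 + (⅛)*841 - 377/4)) = √(-65/3 + (-5/8 - 99/4 + 841/8 - 377/4)) = √(-65/3 - 29/2) = √(-217/6) = I*√1302/6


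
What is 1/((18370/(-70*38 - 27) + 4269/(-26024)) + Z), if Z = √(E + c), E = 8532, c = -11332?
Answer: -34231231356919304/13930839695900415689 - 97794274480282880*I*√7/13930839695900415689 ≈ -0.0024572 - 0.018573*I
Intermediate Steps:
Z = 20*I*√7 (Z = √(8532 - 11332) = √(-2800) = 20*I*√7 ≈ 52.915*I)
1/((18370/(-70*38 - 27) + 4269/(-26024)) + Z) = 1/((18370/(-70*38 - 27) + 4269/(-26024)) + 20*I*√7) = 1/((18370/(-2660 - 27) + 4269*(-1/26024)) + 20*I*√7) = 1/((18370/(-2687) - 4269/26024) + 20*I*√7) = 1/((18370*(-1/2687) - 4269/26024) + 20*I*√7) = 1/((-18370/2687 - 4269/26024) + 20*I*√7) = 1/(-489531683/69926488 + 20*I*√7)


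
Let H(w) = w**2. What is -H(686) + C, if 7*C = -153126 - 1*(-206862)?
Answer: -3240436/7 ≈ -4.6292e+5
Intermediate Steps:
C = 53736/7 (C = (-153126 - 1*(-206862))/7 = (-153126 + 206862)/7 = (1/7)*53736 = 53736/7 ≈ 7676.6)
-H(686) + C = -1*686**2 + 53736/7 = -1*470596 + 53736/7 = -470596 + 53736/7 = -3240436/7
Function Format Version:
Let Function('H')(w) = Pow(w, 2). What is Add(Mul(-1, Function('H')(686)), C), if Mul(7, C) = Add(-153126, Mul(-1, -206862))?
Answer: Rational(-3240436, 7) ≈ -4.6292e+5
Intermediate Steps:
C = Rational(53736, 7) (C = Mul(Rational(1, 7), Add(-153126, Mul(-1, -206862))) = Mul(Rational(1, 7), Add(-153126, 206862)) = Mul(Rational(1, 7), 53736) = Rational(53736, 7) ≈ 7676.6)
Add(Mul(-1, Function('H')(686)), C) = Add(Mul(-1, Pow(686, 2)), Rational(53736, 7)) = Add(Mul(-1, 470596), Rational(53736, 7)) = Add(-470596, Rational(53736, 7)) = Rational(-3240436, 7)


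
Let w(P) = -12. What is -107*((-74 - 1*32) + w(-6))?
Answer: 12626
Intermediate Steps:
-107*((-74 - 1*32) + w(-6)) = -107*((-74 - 1*32) - 12) = -107*((-74 - 32) - 12) = -107*(-106 - 12) = -107*(-118) = 12626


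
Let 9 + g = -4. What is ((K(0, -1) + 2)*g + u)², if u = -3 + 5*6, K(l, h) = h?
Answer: 196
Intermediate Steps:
g = -13 (g = -9 - 4 = -13)
u = 27 (u = -3 + 30 = 27)
((K(0, -1) + 2)*g + u)² = ((-1 + 2)*(-13) + 27)² = (1*(-13) + 27)² = (-13 + 27)² = 14² = 196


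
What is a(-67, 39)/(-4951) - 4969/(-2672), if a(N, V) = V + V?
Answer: 24393103/13229072 ≈ 1.8439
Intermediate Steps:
a(N, V) = 2*V
a(-67, 39)/(-4951) - 4969/(-2672) = (2*39)/(-4951) - 4969/(-2672) = 78*(-1/4951) - 4969*(-1/2672) = -78/4951 + 4969/2672 = 24393103/13229072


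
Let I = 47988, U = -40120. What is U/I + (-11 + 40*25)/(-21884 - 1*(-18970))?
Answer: -1325563/1127718 ≈ -1.1754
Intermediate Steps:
U/I + (-11 + 40*25)/(-21884 - 1*(-18970)) = -40120/47988 + (-11 + 40*25)/(-21884 - 1*(-18970)) = -40120*1/47988 + (-11 + 1000)/(-21884 + 18970) = -10030/11997 + 989/(-2914) = -10030/11997 + 989*(-1/2914) = -10030/11997 - 989/2914 = -1325563/1127718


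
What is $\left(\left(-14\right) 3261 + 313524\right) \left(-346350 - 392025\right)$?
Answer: $-197788511250$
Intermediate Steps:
$\left(\left(-14\right) 3261 + 313524\right) \left(-346350 - 392025\right) = \left(-45654 + 313524\right) \left(-738375\right) = 267870 \left(-738375\right) = -197788511250$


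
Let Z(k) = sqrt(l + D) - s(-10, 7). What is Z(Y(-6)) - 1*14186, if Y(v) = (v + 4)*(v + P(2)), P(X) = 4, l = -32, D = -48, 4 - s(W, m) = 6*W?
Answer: -14250 + 4*I*sqrt(5) ≈ -14250.0 + 8.9443*I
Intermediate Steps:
s(W, m) = 4 - 6*W
Y(v) = (4 + v)**2 (Y(v) = (v + 4)*(v + 4) = (4 + v)*(4 + v) = (4 + v)**2)
Z(k) = -64 + 4*I*sqrt(5) (Z(k) = sqrt(-32 - 48) - (4 - 6*(-10)) = sqrt(-80) - (4 + 60) = 4*I*sqrt(5) - 1*64 = 4*I*sqrt(5) - 64 = -64 + 4*I*sqrt(5))
Z(Y(-6)) - 1*14186 = (-64 + 4*I*sqrt(5)) - 1*14186 = (-64 + 4*I*sqrt(5)) - 14186 = -14250 + 4*I*sqrt(5)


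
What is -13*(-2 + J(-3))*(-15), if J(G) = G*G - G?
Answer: 1950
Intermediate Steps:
J(G) = G**2 - G
-13*(-2 + J(-3))*(-15) = -13*(-2 - 3*(-1 - 3))*(-15) = -13*(-2 - 3*(-4))*(-15) = -13*(-2 + 12)*(-15) = -130*(-15) = -13*(-150) = 1950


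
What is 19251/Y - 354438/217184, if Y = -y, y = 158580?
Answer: -838719267/478347760 ≈ -1.7534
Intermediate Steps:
Y = -158580 (Y = -1*158580 = -158580)
19251/Y - 354438/217184 = 19251/(-158580) - 354438/217184 = 19251*(-1/158580) - 354438*1/217184 = -2139/17620 - 177219/108592 = -838719267/478347760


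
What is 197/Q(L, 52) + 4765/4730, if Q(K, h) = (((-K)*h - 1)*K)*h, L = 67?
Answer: 5785445929/5743043020 ≈ 1.0074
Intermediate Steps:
Q(K, h) = K*h*(-1 - K*h) (Q(K, h) = ((-K*h - 1)*K)*h = ((-1 - K*h)*K)*h = (K*(-1 - K*h))*h = K*h*(-1 - K*h))
197/Q(L, 52) + 4765/4730 = 197/((-1*67*52*(1 + 67*52))) + 4765/4730 = 197/((-1*67*52*(1 + 3484))) + 4765*(1/4730) = 197/((-1*67*52*3485)) + 953/946 = 197/(-12141740) + 953/946 = 197*(-1/12141740) + 953/946 = -197/12141740 + 953/946 = 5785445929/5743043020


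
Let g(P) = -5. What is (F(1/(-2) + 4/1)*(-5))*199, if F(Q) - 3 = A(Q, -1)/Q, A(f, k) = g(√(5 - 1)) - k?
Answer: -12935/7 ≈ -1847.9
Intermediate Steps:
A(f, k) = -5 - k
F(Q) = 3 - 4/Q (F(Q) = 3 + (-5 - 1*(-1))/Q = 3 + (-5 + 1)/Q = 3 - 4/Q)
(F(1/(-2) + 4/1)*(-5))*199 = ((3 - 4/(1/(-2) + 4/1))*(-5))*199 = ((3 - 4/(1*(-½) + 4*1))*(-5))*199 = ((3 - 4/(-½ + 4))*(-5))*199 = ((3 - 4/7/2)*(-5))*199 = ((3 - 4*2/7)*(-5))*199 = ((3 - 8/7)*(-5))*199 = ((13/7)*(-5))*199 = -65/7*199 = -12935/7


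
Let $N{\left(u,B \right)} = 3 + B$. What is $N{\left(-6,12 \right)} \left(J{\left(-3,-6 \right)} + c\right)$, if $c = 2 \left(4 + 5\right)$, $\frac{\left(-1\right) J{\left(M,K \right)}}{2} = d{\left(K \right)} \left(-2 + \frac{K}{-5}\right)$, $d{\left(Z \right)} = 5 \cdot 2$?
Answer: $510$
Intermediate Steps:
$d{\left(Z \right)} = 10$
$J{\left(M,K \right)} = 40 + 4 K$ ($J{\left(M,K \right)} = - 2 \cdot 10 \left(-2 + \frac{K}{-5}\right) = - 2 \cdot 10 \left(-2 + K \left(- \frac{1}{5}\right)\right) = - 2 \cdot 10 \left(-2 - \frac{K}{5}\right) = - 2 \left(-20 - 2 K\right) = 40 + 4 K$)
$c = 18$ ($c = 2 \cdot 9 = 18$)
$N{\left(-6,12 \right)} \left(J{\left(-3,-6 \right)} + c\right) = \left(3 + 12\right) \left(\left(40 + 4 \left(-6\right)\right) + 18\right) = 15 \left(\left(40 - 24\right) + 18\right) = 15 \left(16 + 18\right) = 15 \cdot 34 = 510$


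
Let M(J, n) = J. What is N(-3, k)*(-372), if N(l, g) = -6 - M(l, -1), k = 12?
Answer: 1116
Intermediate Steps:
N(l, g) = -6 - l
N(-3, k)*(-372) = (-6 - 1*(-3))*(-372) = (-6 + 3)*(-372) = -3*(-372) = 1116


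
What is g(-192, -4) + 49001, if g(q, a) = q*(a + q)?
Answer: 86633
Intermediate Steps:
g(-192, -4) + 49001 = -192*(-4 - 192) + 49001 = -192*(-196) + 49001 = 37632 + 49001 = 86633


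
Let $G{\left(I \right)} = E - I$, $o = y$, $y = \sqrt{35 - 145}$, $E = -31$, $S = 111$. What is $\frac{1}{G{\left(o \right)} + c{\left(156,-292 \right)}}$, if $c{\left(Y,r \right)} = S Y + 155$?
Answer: $\frac{1744}{30415371} + \frac{i \sqrt{110}}{304153710} \approx 5.7339 \cdot 10^{-5} + 3.4483 \cdot 10^{-8} i$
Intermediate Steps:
$y = i \sqrt{110}$ ($y = \sqrt{-110} = i \sqrt{110} \approx 10.488 i$)
$o = i \sqrt{110} \approx 10.488 i$
$G{\left(I \right)} = -31 - I$
$c{\left(Y,r \right)} = 155 + 111 Y$ ($c{\left(Y,r \right)} = 111 Y + 155 = 155 + 111 Y$)
$\frac{1}{G{\left(o \right)} + c{\left(156,-292 \right)}} = \frac{1}{\left(-31 - i \sqrt{110}\right) + \left(155 + 111 \cdot 156\right)} = \frac{1}{\left(-31 - i \sqrt{110}\right) + \left(155 + 17316\right)} = \frac{1}{\left(-31 - i \sqrt{110}\right) + 17471} = \frac{1}{17440 - i \sqrt{110}}$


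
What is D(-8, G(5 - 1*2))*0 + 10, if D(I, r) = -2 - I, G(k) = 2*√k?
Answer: 10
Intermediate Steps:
D(-8, G(5 - 1*2))*0 + 10 = (-2 - 1*(-8))*0 + 10 = (-2 + 8)*0 + 10 = 6*0 + 10 = 0 + 10 = 10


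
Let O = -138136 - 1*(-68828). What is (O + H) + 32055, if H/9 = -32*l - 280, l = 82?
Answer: -63389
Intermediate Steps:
O = -69308 (O = -138136 + 68828 = -69308)
H = -26136 (H = 9*(-32*82 - 280) = 9*(-2624 - 280) = 9*(-2904) = -26136)
(O + H) + 32055 = (-69308 - 26136) + 32055 = -95444 + 32055 = -63389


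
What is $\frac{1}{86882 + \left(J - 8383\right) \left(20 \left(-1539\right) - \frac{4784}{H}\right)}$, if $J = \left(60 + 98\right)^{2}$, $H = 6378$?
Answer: $- \frac{1063}{542436925358} \approx -1.9597 \cdot 10^{-9}$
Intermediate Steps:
$J = 24964$ ($J = 158^{2} = 24964$)
$\frac{1}{86882 + \left(J - 8383\right) \left(20 \left(-1539\right) - \frac{4784}{H}\right)} = \frac{1}{86882 + \left(24964 - 8383\right) \left(20 \left(-1539\right) - \frac{4784}{6378}\right)} = \frac{1}{86882 + 16581 \left(-30780 - \frac{2392}{3189}\right)} = \frac{1}{86882 + 16581 \left(- \frac{98159812}{3189}\right)} = \frac{1}{86882 - \frac{542529280924}{1063}} = \frac{1}{- \frac{542436925358}{1063}} = - \frac{1063}{542436925358}$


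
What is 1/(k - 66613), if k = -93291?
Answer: -1/159904 ≈ -6.2538e-6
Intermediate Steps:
1/(k - 66613) = 1/(-93291 - 66613) = 1/(-159904) = -1/159904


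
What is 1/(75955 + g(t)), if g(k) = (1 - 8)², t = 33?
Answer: 1/76004 ≈ 1.3157e-5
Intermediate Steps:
g(k) = 49 (g(k) = (-7)² = 49)
1/(75955 + g(t)) = 1/(75955 + 49) = 1/76004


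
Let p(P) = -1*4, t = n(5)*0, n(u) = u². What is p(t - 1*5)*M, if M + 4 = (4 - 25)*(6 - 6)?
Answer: 16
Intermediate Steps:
t = 0 (t = 5²*0 = 25*0 = 0)
M = -4 (M = -4 + (4 - 25)*(6 - 6) = -4 - 21*0 = -4 + 0 = -4)
p(P) = -4
p(t - 1*5)*M = -4*(-4) = 16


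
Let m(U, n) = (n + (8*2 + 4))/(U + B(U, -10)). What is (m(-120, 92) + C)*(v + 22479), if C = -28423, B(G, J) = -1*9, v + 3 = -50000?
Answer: 100921672796/129 ≈ 7.8234e+8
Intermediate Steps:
v = -50003 (v = -3 - 50000 = -50003)
B(G, J) = -9
m(U, n) = (20 + n)/(-9 + U) (m(U, n) = (n + (8*2 + 4))/(U - 9) = (n + (16 + 4))/(-9 + U) = (n + 20)/(-9 + U) = (20 + n)/(-9 + U))
(m(-120, 92) + C)*(v + 22479) = ((20 + 92)/(-9 - 120) - 28423)*(-50003 + 22479) = (112/(-129) - 28423)*(-27524) = (-1/129*112 - 28423)*(-27524) = (-112/129 - 28423)*(-27524) = -3666679/129*(-27524) = 100921672796/129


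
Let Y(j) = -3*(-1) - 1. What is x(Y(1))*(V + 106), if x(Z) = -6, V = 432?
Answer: -3228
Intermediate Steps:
Y(j) = 2 (Y(j) = 3 - 1 = 2)
x(Y(1))*(V + 106) = -6*(432 + 106) = -6*538 = -3228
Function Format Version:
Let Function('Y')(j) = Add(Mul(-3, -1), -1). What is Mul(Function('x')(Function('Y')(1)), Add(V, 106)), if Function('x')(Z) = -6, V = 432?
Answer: -3228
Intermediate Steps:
Function('Y')(j) = 2 (Function('Y')(j) = Add(3, -1) = 2)
Mul(Function('x')(Function('Y')(1)), Add(V, 106)) = Mul(-6, Add(432, 106)) = Mul(-6, 538) = -3228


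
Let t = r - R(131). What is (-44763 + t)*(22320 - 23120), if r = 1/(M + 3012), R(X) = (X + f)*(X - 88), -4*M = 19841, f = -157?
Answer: 272100391200/7793 ≈ 3.4916e+7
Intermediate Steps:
M = -19841/4 (M = -1/4*19841 = -19841/4 ≈ -4960.3)
R(X) = (-157 + X)*(-88 + X) (R(X) = (X - 157)*(X - 88) = (-157 + X)*(-88 + X))
r = -4/7793 (r = 1/(-19841/4 + 3012) = 1/(-7793/4) = -4/7793 ≈ -0.00051328)
t = 8712570/7793 (t = -4/7793 - (13816 + 131**2 - 245*131) = -4/7793 - (13816 + 17161 - 32095) = -4/7793 - 1*(-1118) = -4/7793 + 1118 = 8712570/7793 ≈ 1118.0)
(-44763 + t)*(22320 - 23120) = (-44763 + 8712570/7793)*(22320 - 23120) = -340125489/7793*(-800) = 272100391200/7793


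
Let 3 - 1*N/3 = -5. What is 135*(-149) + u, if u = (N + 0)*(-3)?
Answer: -20187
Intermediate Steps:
N = 24 (N = 9 - 3*(-5) = 9 + 15 = 24)
u = -72 (u = (24 + 0)*(-3) = 24*(-3) = -72)
135*(-149) + u = 135*(-149) - 72 = -20115 - 72 = -20187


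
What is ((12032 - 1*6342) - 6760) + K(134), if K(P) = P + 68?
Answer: -868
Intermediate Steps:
K(P) = 68 + P
((12032 - 1*6342) - 6760) + K(134) = ((12032 - 1*6342) - 6760) + (68 + 134) = ((12032 - 6342) - 6760) + 202 = (5690 - 6760) + 202 = -1070 + 202 = -868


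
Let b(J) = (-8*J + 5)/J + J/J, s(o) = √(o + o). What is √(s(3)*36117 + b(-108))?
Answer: √(-2283 + 11701908*√6)/18 ≈ 297.42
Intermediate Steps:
s(o) = √2*√o (s(o) = √(2*o) = √2*√o)
b(J) = 1 + (5 - 8*J)/J (b(J) = (5 - 8*J)/J + 1 = 1 + (5 - 8*J)/J)
√(s(3)*36117 + b(-108)) = √((√2*√3)*36117 + (-7 + 5/(-108))) = √(√6*36117 + (-7 + 5*(-1/108))) = √(36117*√6 + (-7 - 5/108)) = √(36117*√6 - 761/108) = √(-761/108 + 36117*√6)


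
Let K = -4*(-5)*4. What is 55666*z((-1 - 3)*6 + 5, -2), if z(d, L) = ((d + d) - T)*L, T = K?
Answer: 13137176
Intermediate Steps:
K = 80 (K = 20*4 = 80)
T = 80
z(d, L) = L*(-80 + 2*d) (z(d, L) = ((d + d) - 1*80)*L = (2*d - 80)*L = (-80 + 2*d)*L = L*(-80 + 2*d))
55666*z((-1 - 3)*6 + 5, -2) = 55666*(2*(-2)*(-40 + ((-1 - 3)*6 + 5))) = 55666*(2*(-2)*(-40 + (-4*6 + 5))) = 55666*(2*(-2)*(-40 + (-24 + 5))) = 55666*(2*(-2)*(-40 - 19)) = 55666*(2*(-2)*(-59)) = 55666*236 = 13137176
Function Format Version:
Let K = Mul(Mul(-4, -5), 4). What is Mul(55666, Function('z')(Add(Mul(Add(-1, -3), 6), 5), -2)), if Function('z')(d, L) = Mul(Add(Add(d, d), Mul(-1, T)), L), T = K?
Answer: 13137176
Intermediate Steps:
K = 80 (K = Mul(20, 4) = 80)
T = 80
Function('z')(d, L) = Mul(L, Add(-80, Mul(2, d))) (Function('z')(d, L) = Mul(Add(Add(d, d), Mul(-1, 80)), L) = Mul(Add(Mul(2, d), -80), L) = Mul(Add(-80, Mul(2, d)), L) = Mul(L, Add(-80, Mul(2, d))))
Mul(55666, Function('z')(Add(Mul(Add(-1, -3), 6), 5), -2)) = Mul(55666, Mul(2, -2, Add(-40, Add(Mul(Add(-1, -3), 6), 5)))) = Mul(55666, Mul(2, -2, Add(-40, Add(Mul(-4, 6), 5)))) = Mul(55666, Mul(2, -2, Add(-40, Add(-24, 5)))) = Mul(55666, Mul(2, -2, Add(-40, -19))) = Mul(55666, Mul(2, -2, -59)) = Mul(55666, 236) = 13137176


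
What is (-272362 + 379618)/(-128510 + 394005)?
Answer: 107256/265495 ≈ 0.40399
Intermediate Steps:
(-272362 + 379618)/(-128510 + 394005) = 107256/265495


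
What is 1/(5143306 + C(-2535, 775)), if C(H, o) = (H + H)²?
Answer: 1/30848206 ≈ 3.2417e-8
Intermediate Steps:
C(H, o) = 4*H² (C(H, o) = (2*H)² = 4*H²)
1/(5143306 + C(-2535, 775)) = 1/(5143306 + 4*(-2535)²) = 1/(5143306 + 4*6426225) = 1/(5143306 + 25704900) = 1/30848206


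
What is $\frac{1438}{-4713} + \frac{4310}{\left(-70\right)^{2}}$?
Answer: $\frac{1326683}{2309370} \approx 0.57448$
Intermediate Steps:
$\frac{1438}{-4713} + \frac{4310}{\left(-70\right)^{2}} = 1438 \left(- \frac{1}{4713}\right) + \frac{4310}{4900} = - \frac{1438}{4713} + 4310 \cdot \frac{1}{4900} = - \frac{1438}{4713} + \frac{431}{490} = \frac{1326683}{2309370}$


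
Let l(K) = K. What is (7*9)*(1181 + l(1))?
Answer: 74466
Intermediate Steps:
(7*9)*(1181 + l(1)) = (7*9)*(1181 + 1) = 63*1182 = 74466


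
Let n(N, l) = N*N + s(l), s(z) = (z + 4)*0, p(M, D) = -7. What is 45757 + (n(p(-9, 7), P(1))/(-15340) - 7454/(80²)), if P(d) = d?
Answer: 112303114351/2454400 ≈ 45756.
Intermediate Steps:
s(z) = 0 (s(z) = (4 + z)*0 = 0)
n(N, l) = N² (n(N, l) = N*N + 0 = N² + 0 = N²)
45757 + (n(p(-9, 7), P(1))/(-15340) - 7454/(80²)) = 45757 + ((-7)²/(-15340) - 7454/(80²)) = 45757 + (49*(-1/15340) - 7454/6400) = 45757 + (-49/15340 - 7454*1/6400) = 45757 + (-49/15340 - 3727/3200) = 45757 - 2866449/2454400 = 112303114351/2454400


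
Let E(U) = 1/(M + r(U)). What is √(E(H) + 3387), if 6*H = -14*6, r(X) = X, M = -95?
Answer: √40240838/109 ≈ 58.198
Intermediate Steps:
H = -14 (H = (-14*6)/6 = (⅙)*(-84) = -14)
E(U) = 1/(-95 + U)
√(E(H) + 3387) = √(1/(-95 - 14) + 3387) = √(1/(-109) + 3387) = √(-1/109 + 3387) = √(369182/109) = √40240838/109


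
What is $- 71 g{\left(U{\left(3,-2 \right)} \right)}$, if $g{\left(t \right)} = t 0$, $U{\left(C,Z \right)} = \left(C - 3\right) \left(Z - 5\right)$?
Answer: $0$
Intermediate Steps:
$U{\left(C,Z \right)} = \left(-5 + Z\right) \left(-3 + C\right)$ ($U{\left(C,Z \right)} = \left(-3 + C\right) \left(-5 + Z\right) = \left(-5 + Z\right) \left(-3 + C\right)$)
$g{\left(t \right)} = 0$
$- 71 g{\left(U{\left(3,-2 \right)} \right)} = \left(-71\right) 0 = 0$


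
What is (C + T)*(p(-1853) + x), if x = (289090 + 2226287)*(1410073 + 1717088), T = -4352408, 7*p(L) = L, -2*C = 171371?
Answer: -244369958041498613931/7 ≈ -3.4910e+19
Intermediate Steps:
C = -171371/2 (C = -½*171371 = -171371/2 ≈ -85686.)
p(L) = L/7
x = 7865988854697 (x = 2515377*3127161 = 7865988854697)
(C + T)*(p(-1853) + x) = (-171371/2 - 4352408)*((⅐)*(-1853) + 7865988854697) = -8876187*(-1853/7 + 7865988854697)/2 = -8876187/2*55061921981026/7 = -244369958041498613931/7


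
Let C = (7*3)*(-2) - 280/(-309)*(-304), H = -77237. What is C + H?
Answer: -23964331/309 ≈ -77555.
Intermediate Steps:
C = -98098/309 (C = 21*(-2) - 280*(-1/309)*(-304) = -42 + (280/309)*(-304) = -42 - 85120/309 = -98098/309 ≈ -317.47)
C + H = -98098/309 - 77237 = -23964331/309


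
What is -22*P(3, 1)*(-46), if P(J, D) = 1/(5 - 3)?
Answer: 506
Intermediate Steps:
P(J, D) = ½ (P(J, D) = 1/2 = ½)
-22*P(3, 1)*(-46) = -22*½*(-46) = -11*(-46) = 506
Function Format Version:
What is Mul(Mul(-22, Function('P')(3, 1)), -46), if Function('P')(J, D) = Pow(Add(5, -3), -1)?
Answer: 506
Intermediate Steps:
Function('P')(J, D) = Rational(1, 2) (Function('P')(J, D) = Pow(2, -1) = Rational(1, 2))
Mul(Mul(-22, Function('P')(3, 1)), -46) = Mul(Mul(-22, Rational(1, 2)), -46) = Mul(-11, -46) = 506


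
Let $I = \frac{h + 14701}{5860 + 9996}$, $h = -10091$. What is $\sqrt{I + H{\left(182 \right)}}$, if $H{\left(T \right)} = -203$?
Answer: $\frac{i \sqrt{3185230578}}{3964} \approx 14.238 i$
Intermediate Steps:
$I = \frac{2305}{7928}$ ($I = \frac{-10091 + 14701}{5860 + 9996} = \frac{4610}{15856} = 4610 \cdot \frac{1}{15856} = \frac{2305}{7928} \approx 0.29074$)
$\sqrt{I + H{\left(182 \right)}} = \sqrt{\frac{2305}{7928} - 203} = \sqrt{- \frac{1607079}{7928}} = \frac{i \sqrt{3185230578}}{3964}$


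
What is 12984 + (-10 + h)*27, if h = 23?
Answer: 13335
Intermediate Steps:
12984 + (-10 + h)*27 = 12984 + (-10 + 23)*27 = 12984 + 13*27 = 12984 + 351 = 13335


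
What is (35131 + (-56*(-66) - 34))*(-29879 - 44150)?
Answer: -2871806997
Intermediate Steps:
(35131 + (-56*(-66) - 34))*(-29879 - 44150) = (35131 + (3696 - 34))*(-74029) = (35131 + 3662)*(-74029) = 38793*(-74029) = -2871806997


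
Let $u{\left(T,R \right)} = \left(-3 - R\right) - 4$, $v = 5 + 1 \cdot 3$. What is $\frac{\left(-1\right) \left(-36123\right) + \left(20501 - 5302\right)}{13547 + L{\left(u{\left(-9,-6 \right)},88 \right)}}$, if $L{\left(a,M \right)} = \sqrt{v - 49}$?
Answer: $\frac{347629567}{91760625} - \frac{25661 i \sqrt{41}}{91760625} \approx 3.7884 - 0.0017906 i$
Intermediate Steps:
$v = 8$ ($v = 5 + 3 = 8$)
$u{\left(T,R \right)} = -7 - R$
$L{\left(a,M \right)} = i \sqrt{41}$ ($L{\left(a,M \right)} = \sqrt{8 - 49} = \sqrt{-41} = i \sqrt{41}$)
$\frac{\left(-1\right) \left(-36123\right) + \left(20501 - 5302\right)}{13547 + L{\left(u{\left(-9,-6 \right)},88 \right)}} = \frac{\left(-1\right) \left(-36123\right) + \left(20501 - 5302\right)}{13547 + i \sqrt{41}} = \frac{36123 + \left(20501 - 5302\right)}{13547 + i \sqrt{41}} = \frac{36123 + 15199}{13547 + i \sqrt{41}} = \frac{51322}{13547 + i \sqrt{41}}$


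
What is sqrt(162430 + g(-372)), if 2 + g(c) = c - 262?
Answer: sqrt(161794) ≈ 402.24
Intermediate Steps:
g(c) = -264 + c (g(c) = -2 + (c - 262) = -2 + (-262 + c) = -264 + c)
sqrt(162430 + g(-372)) = sqrt(162430 + (-264 - 372)) = sqrt(162430 - 636) = sqrt(161794)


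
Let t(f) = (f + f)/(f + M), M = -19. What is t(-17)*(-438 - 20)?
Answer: -3893/9 ≈ -432.56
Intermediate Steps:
t(f) = 2*f/(-19 + f) (t(f) = (f + f)/(f - 19) = (2*f)/(-19 + f) = 2*f/(-19 + f))
t(-17)*(-438 - 20) = (2*(-17)/(-19 - 17))*(-438 - 20) = (2*(-17)/(-36))*(-458) = (2*(-17)*(-1/36))*(-458) = (17/18)*(-458) = -3893/9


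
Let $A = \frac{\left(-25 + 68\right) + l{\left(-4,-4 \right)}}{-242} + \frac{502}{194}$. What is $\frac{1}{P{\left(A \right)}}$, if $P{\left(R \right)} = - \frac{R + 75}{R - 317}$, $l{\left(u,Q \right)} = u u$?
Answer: $\frac{1055177}{259367} \approx 4.0683$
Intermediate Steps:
$l{\left(u,Q \right)} = u^{2}$
$A = \frac{55019}{23474}$ ($A = \frac{\left(-25 + 68\right) + \left(-4\right)^{2}}{-242} + \frac{502}{194} = \left(43 + 16\right) \left(- \frac{1}{242}\right) + 502 \cdot \frac{1}{194} = 59 \left(- \frac{1}{242}\right) + \frac{251}{97} = - \frac{59}{242} + \frac{251}{97} = \frac{55019}{23474} \approx 2.3438$)
$P{\left(R \right)} = - \frac{75 + R}{-317 + R}$
$\frac{1}{P{\left(A \right)}} = \frac{1}{\frac{1}{-317 + \frac{55019}{23474}} \left(-75 - \frac{55019}{23474}\right)} = \frac{1}{\frac{1}{- \frac{7386239}{23474}} \left(-75 - \frac{55019}{23474}\right)} = \frac{1}{\left(- \frac{23474}{7386239}\right) \left(- \frac{1815569}{23474}\right)} = \frac{1}{\frac{259367}{1055177}} = \frac{1055177}{259367}$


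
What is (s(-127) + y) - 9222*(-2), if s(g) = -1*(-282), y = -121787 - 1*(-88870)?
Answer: -14191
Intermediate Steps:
y = -32917 (y = -121787 + 88870 = -32917)
s(g) = 282
(s(-127) + y) - 9222*(-2) = (282 - 32917) - 9222*(-2) = -32635 + 18444 = -14191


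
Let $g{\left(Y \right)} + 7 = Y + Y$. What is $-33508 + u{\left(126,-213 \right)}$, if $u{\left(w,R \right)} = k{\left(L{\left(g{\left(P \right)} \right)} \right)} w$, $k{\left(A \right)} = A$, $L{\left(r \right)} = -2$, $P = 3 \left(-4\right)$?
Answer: $-33760$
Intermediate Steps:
$P = -12$
$g{\left(Y \right)} = -7 + 2 Y$ ($g{\left(Y \right)} = -7 + \left(Y + Y\right) = -7 + 2 Y$)
$u{\left(w,R \right)} = - 2 w$
$-33508 + u{\left(126,-213 \right)} = -33508 - 252 = -33760$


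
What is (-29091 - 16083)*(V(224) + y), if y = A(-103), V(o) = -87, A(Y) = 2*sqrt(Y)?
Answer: 3930138 - 90348*I*sqrt(103) ≈ 3.9301e+6 - 9.1693e+5*I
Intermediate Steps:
y = 2*I*sqrt(103) (y = 2*sqrt(-103) = 2*(I*sqrt(103)) = 2*I*sqrt(103) ≈ 20.298*I)
(-29091 - 16083)*(V(224) + y) = (-29091 - 16083)*(-87 + 2*I*sqrt(103)) = -45174*(-87 + 2*I*sqrt(103)) = 3930138 - 90348*I*sqrt(103)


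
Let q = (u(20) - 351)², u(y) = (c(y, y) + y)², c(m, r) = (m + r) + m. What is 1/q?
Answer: 1/36590401 ≈ 2.7330e-8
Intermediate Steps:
c(m, r) = r + 2*m
u(y) = 16*y² (u(y) = ((y + 2*y) + y)² = (3*y + y)² = (4*y)² = 16*y²)
q = 36590401 (q = (16*20² - 351)² = (16*400 - 351)² = (6400 - 351)² = 6049² = 36590401)
1/q = 1/36590401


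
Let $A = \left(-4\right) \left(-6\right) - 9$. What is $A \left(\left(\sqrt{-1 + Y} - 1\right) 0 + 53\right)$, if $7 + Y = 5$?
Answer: $795$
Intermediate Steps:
$Y = -2$ ($Y = -7 + 5 = -2$)
$A = 15$ ($A = 24 - 9 = 15$)
$A \left(\left(\sqrt{-1 + Y} - 1\right) 0 + 53\right) = 15 \left(\left(\sqrt{-1 - 2} - 1\right) 0 + 53\right) = 15 \left(\left(\sqrt{-3} - 1\right) 0 + 53\right) = 15 \left(\left(i \sqrt{3} - 1\right) 0 + 53\right) = 15 \left(\left(-1 + i \sqrt{3}\right) 0 + 53\right) = 15 \left(0 + 53\right) = 15 \cdot 53 = 795$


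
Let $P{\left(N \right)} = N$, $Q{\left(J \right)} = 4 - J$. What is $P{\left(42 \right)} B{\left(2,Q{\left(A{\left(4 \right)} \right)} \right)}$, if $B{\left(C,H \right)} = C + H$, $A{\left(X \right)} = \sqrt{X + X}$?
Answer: $252 - 84 \sqrt{2} \approx 133.21$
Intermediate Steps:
$A{\left(X \right)} = \sqrt{2} \sqrt{X}$ ($A{\left(X \right)} = \sqrt{2 X} = \sqrt{2} \sqrt{X}$)
$P{\left(42 \right)} B{\left(2,Q{\left(A{\left(4 \right)} \right)} \right)} = 42 \left(2 + \left(4 - \sqrt{2} \sqrt{4}\right)\right) = 42 \left(2 + \left(4 - \sqrt{2} \cdot 2\right)\right) = 42 \left(2 + \left(4 - 2 \sqrt{2}\right)\right) = 42 \left(6 - 2 \sqrt{2}\right) = 252 - 84 \sqrt{2}$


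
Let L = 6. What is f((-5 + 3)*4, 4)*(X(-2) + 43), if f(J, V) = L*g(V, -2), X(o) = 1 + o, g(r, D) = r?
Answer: 1008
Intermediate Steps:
f(J, V) = 6*V
f((-5 + 3)*4, 4)*(X(-2) + 43) = (6*4)*((1 - 2) + 43) = 24*(-1 + 43) = 24*42 = 1008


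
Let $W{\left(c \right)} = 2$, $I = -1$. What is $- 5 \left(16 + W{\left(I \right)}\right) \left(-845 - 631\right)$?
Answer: $132840$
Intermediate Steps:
$- 5 \left(16 + W{\left(I \right)}\right) \left(-845 - 631\right) = - 5 \left(16 + 2\right) \left(-845 - 631\right) = \left(-5\right) 18 \left(-1476\right) = \left(-90\right) \left(-1476\right) = 132840$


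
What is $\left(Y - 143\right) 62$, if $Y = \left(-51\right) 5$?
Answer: $-24676$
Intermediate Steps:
$Y = -255$
$\left(Y - 143\right) 62 = \left(-255 - 143\right) 62 = \left(-398\right) 62 = -24676$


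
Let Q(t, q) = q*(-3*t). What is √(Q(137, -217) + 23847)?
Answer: √113034 ≈ 336.21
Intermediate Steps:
Q(t, q) = -3*q*t
√(Q(137, -217) + 23847) = √(-3*(-217)*137 + 23847) = √(89187 + 23847) = √113034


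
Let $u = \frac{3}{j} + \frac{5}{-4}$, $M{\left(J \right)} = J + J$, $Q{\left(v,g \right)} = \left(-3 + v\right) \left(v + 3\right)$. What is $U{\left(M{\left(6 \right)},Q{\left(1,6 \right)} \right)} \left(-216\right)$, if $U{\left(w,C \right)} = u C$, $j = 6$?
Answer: $-1296$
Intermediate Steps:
$Q{\left(v,g \right)} = \left(-3 + v\right) \left(3 + v\right)$
$M{\left(J \right)} = 2 J$
$u = - \frac{3}{4}$ ($u = \frac{3}{6} + \frac{5}{-4} = 3 \cdot \frac{1}{6} + 5 \left(- \frac{1}{4}\right) = \frac{1}{2} - \frac{5}{4} = - \frac{3}{4} \approx -0.75$)
$U{\left(w,C \right)} = - \frac{3 C}{4}$
$U{\left(M{\left(6 \right)},Q{\left(1,6 \right)} \right)} \left(-216\right) = - \frac{3 \left(-9 + 1^{2}\right)}{4} \left(-216\right) = - \frac{3 \left(-9 + 1\right)}{4} \left(-216\right) = \left(- \frac{3}{4}\right) \left(-8\right) \left(-216\right) = 6 \left(-216\right) = -1296$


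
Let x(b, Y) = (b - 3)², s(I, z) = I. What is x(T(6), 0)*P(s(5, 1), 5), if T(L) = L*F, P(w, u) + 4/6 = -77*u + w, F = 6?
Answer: -414546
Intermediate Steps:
P(w, u) = -⅔ + w - 77*u (P(w, u) = -⅔ + (-77*u + w) = -⅔ + (w - 77*u) = -⅔ + w - 77*u)
T(L) = 6*L (T(L) = L*6 = 6*L)
x(b, Y) = (-3 + b)²
x(T(6), 0)*P(s(5, 1), 5) = (-3 + 6*6)²*(-⅔ + 5 - 77*5) = (-3 + 36)²*(-⅔ + 5 - 385) = 33²*(-1142/3) = 1089*(-1142/3) = -414546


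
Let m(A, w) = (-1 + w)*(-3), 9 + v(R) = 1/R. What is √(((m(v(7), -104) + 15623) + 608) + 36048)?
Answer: √52594 ≈ 229.33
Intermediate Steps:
v(R) = -9 + 1/R
m(A, w) = 3 - 3*w
√(((m(v(7), -104) + 15623) + 608) + 36048) = √((((3 - 3*(-104)) + 15623) + 608) + 36048) = √((((3 + 312) + 15623) + 608) + 36048) = √(((315 + 15623) + 608) + 36048) = √((15938 + 608) + 36048) = √(16546 + 36048) = √52594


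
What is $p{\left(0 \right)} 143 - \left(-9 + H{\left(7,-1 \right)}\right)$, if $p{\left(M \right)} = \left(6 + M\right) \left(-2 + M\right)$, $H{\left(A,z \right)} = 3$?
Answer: $-1710$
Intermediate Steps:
$p{\left(M \right)} = \left(-2 + M\right) \left(6 + M\right)$
$p{\left(0 \right)} 143 - \left(-9 + H{\left(7,-1 \right)}\right) = \left(-12 + 0^{2} + 4 \cdot 0\right) 143 + \left(\left(10 - 1\right) - 3\right) = \left(-12 + 0 + 0\right) 143 + \left(\left(10 - 1\right) - 3\right) = \left(-12\right) 143 + \left(9 - 3\right) = -1716 + 6 = -1710$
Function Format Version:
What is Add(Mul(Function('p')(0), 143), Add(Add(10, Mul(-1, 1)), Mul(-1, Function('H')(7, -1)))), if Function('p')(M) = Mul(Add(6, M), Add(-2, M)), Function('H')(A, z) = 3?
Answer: -1710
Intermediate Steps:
Function('p')(M) = Mul(Add(-2, M), Add(6, M))
Add(Mul(Function('p')(0), 143), Add(Add(10, Mul(-1, 1)), Mul(-1, Function('H')(7, -1)))) = Add(Mul(Add(-12, Pow(0, 2), Mul(4, 0)), 143), Add(Add(10, Mul(-1, 1)), Mul(-1, 3))) = Add(Mul(Add(-12, 0, 0), 143), Add(Add(10, -1), -3)) = Add(Mul(-12, 143), Add(9, -3)) = Add(-1716, 6) = -1710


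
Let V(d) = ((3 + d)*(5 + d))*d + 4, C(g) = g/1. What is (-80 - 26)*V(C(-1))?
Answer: 424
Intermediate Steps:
C(g) = g (C(g) = g*1 = g)
V(d) = 4 + d*(3 + d)*(5 + d) (V(d) = d*(3 + d)*(5 + d) + 4 = 4 + d*(3 + d)*(5 + d))
(-80 - 26)*V(C(-1)) = (-80 - 26)*(4 + (-1)³ + 8*(-1)² + 15*(-1)) = -106*(4 - 1 + 8*1 - 15) = -106*(4 - 1 + 8 - 15) = -106*(-4) = 424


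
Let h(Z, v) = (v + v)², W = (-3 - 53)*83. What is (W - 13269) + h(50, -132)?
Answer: 51779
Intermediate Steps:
W = -4648 (W = -56*83 = -4648)
h(Z, v) = 4*v² (h(Z, v) = (2*v)² = 4*v²)
(W - 13269) + h(50, -132) = (-4648 - 13269) + 4*(-132)² = -17917 + 4*17424 = -17917 + 69696 = 51779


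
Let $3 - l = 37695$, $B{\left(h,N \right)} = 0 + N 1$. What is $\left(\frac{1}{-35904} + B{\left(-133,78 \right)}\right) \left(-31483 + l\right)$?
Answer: $- \frac{193725348425}{35904} \approx -5.3956 \cdot 10^{6}$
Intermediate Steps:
$B{\left(h,N \right)} = N$ ($B{\left(h,N \right)} = 0 + N = N$)
$l = -37692$ ($l = 3 - 37695 = -37692$)
$\left(\frac{1}{-35904} + B{\left(-133,78 \right)}\right) \left(-31483 + l\right) = \left(\frac{1}{-35904} + 78\right) \left(-31483 - 37692\right) = \left(- \frac{1}{35904} + 78\right) \left(-69175\right) = \frac{2800511}{35904} \left(-69175\right) = - \frac{193725348425}{35904}$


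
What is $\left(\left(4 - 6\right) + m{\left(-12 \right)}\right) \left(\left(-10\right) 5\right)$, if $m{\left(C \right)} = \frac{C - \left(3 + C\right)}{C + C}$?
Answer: $\frac{375}{4} \approx 93.75$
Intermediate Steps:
$m{\left(C \right)} = - \frac{3}{2 C}$
$\left(\left(4 - 6\right) + m{\left(-12 \right)}\right) \left(\left(-10\right) 5\right) = \left(\left(4 - 6\right) - \frac{3}{2 \left(-12\right)}\right) \left(\left(-10\right) 5\right) = \left(\left(4 - 6\right) - - \frac{1}{8}\right) \left(-50\right) = \left(-2 + \frac{1}{8}\right) \left(-50\right) = \left(- \frac{15}{8}\right) \left(-50\right) = \frac{375}{4}$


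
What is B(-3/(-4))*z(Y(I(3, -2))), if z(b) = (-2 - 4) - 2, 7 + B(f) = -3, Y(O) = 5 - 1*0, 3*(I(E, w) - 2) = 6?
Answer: 80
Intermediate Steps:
I(E, w) = 4 (I(E, w) = 2 + (1/3)*6 = 2 + 2 = 4)
Y(O) = 5 (Y(O) = 5 + 0 = 5)
B(f) = -10 (B(f) = -7 - 3 = -10)
z(b) = -8 (z(b) = -6 - 2 = -8)
B(-3/(-4))*z(Y(I(3, -2))) = -10*(-8) = 80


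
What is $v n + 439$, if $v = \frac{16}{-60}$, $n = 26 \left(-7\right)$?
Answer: $\frac{7313}{15} \approx 487.53$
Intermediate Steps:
$n = -182$
$v = - \frac{4}{15}$ ($v = 16 \left(- \frac{1}{60}\right) = - \frac{4}{15} \approx -0.26667$)
$v n + 439 = \left(- \frac{4}{15}\right) \left(-182\right) + 439 = \frac{728}{15} + 439 = \frac{7313}{15}$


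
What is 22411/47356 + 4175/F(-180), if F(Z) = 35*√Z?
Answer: 22411/47356 - 167*I*√5/42 ≈ 0.47325 - 8.891*I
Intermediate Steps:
22411/47356 + 4175/F(-180) = 22411/47356 + 4175/((35*√(-180))) = 22411*(1/47356) + 4175/((35*(6*I*√5))) = 22411/47356 + 4175/((210*I*√5)) = 22411/47356 + 4175*(-I*√5/1050) = 22411/47356 - 167*I*√5/42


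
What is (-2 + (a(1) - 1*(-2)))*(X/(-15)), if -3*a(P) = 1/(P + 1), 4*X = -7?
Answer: -7/360 ≈ -0.019444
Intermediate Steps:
X = -7/4 (X = (¼)*(-7) = -7/4 ≈ -1.7500)
a(P) = -1/(3*(1 + P)) (a(P) = -1/(3*(P + 1)) = -1/(3*(1 + P)))
(-2 + (a(1) - 1*(-2)))*(X/(-15)) = (-2 + (-1/(3 + 3*1) - 1*(-2)))*(-7/4/(-15)) = (-2 + (-1/(3 + 3) + 2))*(-7/4*(-1/15)) = (-2 + (-1/6 + 2))*(7/60) = (-2 + (-1*⅙ + 2))*(7/60) = (-2 + (-⅙ + 2))*(7/60) = (-2 + 11/6)*(7/60) = -⅙*7/60 = -7/360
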